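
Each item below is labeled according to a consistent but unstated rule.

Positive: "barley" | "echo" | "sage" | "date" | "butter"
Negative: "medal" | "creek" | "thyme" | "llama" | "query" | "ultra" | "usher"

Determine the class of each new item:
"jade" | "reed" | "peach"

Positive, Positive, Negative

Looking at the examples, the only property every 'Positive' case has and every 'Negative' case lacks is: even length.
"jade": length 4 — satisfies this, so Positive. "reed": length 4 — satisfies this, so Positive. "peach": length 5 — does not pass, so Negative.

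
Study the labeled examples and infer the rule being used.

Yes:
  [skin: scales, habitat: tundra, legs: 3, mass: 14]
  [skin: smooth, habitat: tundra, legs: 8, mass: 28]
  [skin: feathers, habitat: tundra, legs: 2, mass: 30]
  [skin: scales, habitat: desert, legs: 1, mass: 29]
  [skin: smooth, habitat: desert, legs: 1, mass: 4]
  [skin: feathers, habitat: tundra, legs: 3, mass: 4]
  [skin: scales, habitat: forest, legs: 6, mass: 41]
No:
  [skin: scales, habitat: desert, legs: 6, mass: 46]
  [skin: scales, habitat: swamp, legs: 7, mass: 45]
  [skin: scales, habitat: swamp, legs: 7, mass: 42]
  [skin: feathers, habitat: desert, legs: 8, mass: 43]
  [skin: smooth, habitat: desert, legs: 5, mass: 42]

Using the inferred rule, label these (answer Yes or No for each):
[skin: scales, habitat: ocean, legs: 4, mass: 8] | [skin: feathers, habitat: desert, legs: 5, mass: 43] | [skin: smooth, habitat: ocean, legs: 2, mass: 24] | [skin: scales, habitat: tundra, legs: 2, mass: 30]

Yes, No, Yes, Yes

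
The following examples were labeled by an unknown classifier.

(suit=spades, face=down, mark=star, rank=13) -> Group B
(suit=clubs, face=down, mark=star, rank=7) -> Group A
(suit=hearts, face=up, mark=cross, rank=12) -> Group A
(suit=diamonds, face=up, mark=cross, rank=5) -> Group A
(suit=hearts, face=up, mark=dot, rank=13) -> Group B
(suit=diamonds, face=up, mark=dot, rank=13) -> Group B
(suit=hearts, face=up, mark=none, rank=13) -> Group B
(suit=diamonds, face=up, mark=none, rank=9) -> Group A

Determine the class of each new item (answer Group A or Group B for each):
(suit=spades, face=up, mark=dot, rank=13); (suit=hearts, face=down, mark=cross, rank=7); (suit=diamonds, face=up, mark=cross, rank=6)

Group B, Group A, Group A

All 'Group A' examples share one property — rank ≤ 12 — and every 'Group B' example lacks it.
(suit=spades, face=up, mark=dot, rank=13): rank = 13 — does not pass, so Group B.
(suit=hearts, face=down, mark=cross, rank=7): rank = 7 — satisfies this, so Group A.
(suit=diamonds, face=up, mark=cross, rank=6): rank = 6 — satisfies this, so Group A.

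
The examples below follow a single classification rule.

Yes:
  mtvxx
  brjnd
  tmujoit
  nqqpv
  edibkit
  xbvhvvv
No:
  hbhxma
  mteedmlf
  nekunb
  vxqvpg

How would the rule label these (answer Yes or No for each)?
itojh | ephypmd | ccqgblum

Yes, Yes, No

The rule appears to be: odd length.
itojh → length 5 → Yes.
ephypmd → length 7 → Yes.
ccqgblum → length 8 → No.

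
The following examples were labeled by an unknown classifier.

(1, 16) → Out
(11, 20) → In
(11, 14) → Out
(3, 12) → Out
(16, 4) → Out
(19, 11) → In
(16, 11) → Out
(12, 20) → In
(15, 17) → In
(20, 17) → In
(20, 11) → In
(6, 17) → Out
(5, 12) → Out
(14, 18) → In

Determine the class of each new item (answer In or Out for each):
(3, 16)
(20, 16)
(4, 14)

Out, In, Out

'In' ⟺ sum ≥ 30.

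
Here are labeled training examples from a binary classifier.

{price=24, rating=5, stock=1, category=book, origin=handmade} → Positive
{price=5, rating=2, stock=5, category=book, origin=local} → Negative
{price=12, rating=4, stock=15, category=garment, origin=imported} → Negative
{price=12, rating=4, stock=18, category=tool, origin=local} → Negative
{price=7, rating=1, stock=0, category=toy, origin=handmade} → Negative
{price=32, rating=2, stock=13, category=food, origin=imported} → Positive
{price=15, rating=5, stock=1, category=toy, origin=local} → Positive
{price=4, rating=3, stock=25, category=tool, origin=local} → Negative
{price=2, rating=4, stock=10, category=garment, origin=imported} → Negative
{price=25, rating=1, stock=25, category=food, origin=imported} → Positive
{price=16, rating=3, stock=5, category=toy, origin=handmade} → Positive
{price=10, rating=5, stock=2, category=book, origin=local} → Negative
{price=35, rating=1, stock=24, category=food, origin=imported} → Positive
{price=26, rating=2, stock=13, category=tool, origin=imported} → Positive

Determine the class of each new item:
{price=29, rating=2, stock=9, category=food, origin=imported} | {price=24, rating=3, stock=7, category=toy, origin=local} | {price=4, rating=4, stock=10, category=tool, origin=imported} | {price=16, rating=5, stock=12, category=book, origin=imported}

Positive, Positive, Negative, Positive

The pattern is that an item is 'Positive' exactly when: price ≥ 15.
{price=29, rating=2, stock=9, category=food, origin=imported}: price = 29 — meets the rule, so Positive. {price=24, rating=3, stock=7, category=toy, origin=local}: price = 24 — meets the rule, so Positive. {price=4, rating=4, stock=10, category=tool, origin=imported}: price = 4 — does not satisfy this, so Negative. {price=16, rating=5, stock=12, category=book, origin=imported}: price = 16 — meets the rule, so Positive.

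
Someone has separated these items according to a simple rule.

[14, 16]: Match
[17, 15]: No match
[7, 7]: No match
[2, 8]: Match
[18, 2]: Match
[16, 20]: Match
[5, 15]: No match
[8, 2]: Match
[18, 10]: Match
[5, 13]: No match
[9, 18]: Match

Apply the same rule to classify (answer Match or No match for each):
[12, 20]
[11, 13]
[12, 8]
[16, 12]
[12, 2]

Match, No match, Match, Match, Match

'Match' ⟺ second is even.
[12, 20]: second 20 — matches, so Match.
[11, 13]: second 13 — doesn't match, so No match.
[12, 8]: second 8 — matches, so Match.
[16, 12]: second 12 — matches, so Match.
[12, 2]: second 2 — matches, so Match.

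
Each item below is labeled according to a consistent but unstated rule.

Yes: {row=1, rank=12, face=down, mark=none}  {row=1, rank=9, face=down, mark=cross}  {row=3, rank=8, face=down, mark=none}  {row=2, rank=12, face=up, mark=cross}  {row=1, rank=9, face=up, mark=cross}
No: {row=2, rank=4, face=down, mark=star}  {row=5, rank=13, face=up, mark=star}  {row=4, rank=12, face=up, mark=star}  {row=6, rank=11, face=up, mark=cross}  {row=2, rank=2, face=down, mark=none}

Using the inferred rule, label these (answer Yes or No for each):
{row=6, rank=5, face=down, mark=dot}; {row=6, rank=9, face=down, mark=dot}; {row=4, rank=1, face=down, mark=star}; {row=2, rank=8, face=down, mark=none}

All 'Yes' examples share one property — rank ≥ 8 AND row ≤ 3 — and every 'No' example lacks it.
{row=6, rank=5, face=down, mark=dot}: rank = 5, row = 6 — lacks this property, so No.
{row=6, rank=9, face=down, mark=dot}: rank = 9, row = 6 — lacks this property, so No.
{row=4, rank=1, face=down, mark=star}: rank = 1, row = 4 — lacks this property, so No.
{row=2, rank=8, face=down, mark=none}: rank = 8, row = 2 — checks out, so Yes.

No, No, No, Yes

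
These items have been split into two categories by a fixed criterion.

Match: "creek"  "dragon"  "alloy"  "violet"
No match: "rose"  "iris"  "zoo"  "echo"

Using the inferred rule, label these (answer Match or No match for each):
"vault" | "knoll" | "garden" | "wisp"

Match, Match, Match, No match

The pattern is that an item is 'Match' exactly when: length ≥ 5.
"vault" — length 5, hence Match. "knoll" — length 5, hence Match. "garden" — length 6, hence Match. "wisp" — length 4, hence No match.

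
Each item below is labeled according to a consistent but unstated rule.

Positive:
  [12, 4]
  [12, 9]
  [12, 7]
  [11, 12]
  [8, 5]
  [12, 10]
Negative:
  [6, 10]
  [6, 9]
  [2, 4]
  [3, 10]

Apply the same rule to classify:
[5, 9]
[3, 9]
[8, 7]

Negative, Negative, Positive

Rule: first ≥ 7. This holds for each 'Positive' example and fails for each 'Negative' one.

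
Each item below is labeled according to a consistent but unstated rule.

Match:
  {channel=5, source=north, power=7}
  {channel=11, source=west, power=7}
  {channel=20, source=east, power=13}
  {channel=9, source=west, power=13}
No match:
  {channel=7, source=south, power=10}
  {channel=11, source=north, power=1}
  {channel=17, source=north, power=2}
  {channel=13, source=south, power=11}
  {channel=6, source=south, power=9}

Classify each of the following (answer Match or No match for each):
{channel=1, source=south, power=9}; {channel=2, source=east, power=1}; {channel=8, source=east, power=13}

No match, No match, Match

Rule: power = 7 OR power = 13. This holds for each 'Match' example and fails for each 'No match' one.
{channel=1, source=south, power=9} — power = 9, hence No match.
{channel=2, source=east, power=1} — power = 1, hence No match.
{channel=8, source=east, power=13} — power = 13, hence Match.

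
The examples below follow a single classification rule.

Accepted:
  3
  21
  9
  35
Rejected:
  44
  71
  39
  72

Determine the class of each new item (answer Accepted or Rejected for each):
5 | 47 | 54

Accepted, Rejected, Rejected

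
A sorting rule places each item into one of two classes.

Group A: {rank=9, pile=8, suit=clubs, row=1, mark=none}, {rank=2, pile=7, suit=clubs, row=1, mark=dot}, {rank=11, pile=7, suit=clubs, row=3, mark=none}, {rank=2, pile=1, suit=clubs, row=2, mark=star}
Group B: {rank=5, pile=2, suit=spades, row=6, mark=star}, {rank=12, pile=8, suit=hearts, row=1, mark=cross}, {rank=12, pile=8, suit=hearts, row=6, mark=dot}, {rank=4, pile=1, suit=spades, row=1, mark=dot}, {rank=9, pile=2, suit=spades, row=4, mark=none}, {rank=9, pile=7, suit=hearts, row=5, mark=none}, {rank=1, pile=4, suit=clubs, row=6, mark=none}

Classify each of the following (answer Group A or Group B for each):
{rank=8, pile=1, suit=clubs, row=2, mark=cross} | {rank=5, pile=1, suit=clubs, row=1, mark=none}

Group A, Group A

The pattern is that an item is 'Group A' exactly when: suit is clubs AND row ≤ 3.
{rank=8, pile=1, suit=clubs, row=2, mark=cross}: suit is clubs, row = 2, fits → Group A.
{rank=5, pile=1, suit=clubs, row=1, mark=none}: suit is clubs, row = 1, fits → Group A.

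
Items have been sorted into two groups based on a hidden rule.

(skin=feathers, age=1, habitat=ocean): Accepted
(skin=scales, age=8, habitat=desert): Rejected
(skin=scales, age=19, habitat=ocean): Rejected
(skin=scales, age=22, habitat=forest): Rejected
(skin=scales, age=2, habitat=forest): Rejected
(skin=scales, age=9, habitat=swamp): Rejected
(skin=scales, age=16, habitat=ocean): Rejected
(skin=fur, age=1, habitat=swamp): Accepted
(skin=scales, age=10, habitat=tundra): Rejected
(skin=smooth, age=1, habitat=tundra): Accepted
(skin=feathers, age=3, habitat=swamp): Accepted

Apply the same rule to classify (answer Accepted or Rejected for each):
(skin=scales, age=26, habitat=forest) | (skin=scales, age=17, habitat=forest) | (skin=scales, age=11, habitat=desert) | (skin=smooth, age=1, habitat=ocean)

Rejected, Rejected, Rejected, Accepted

The distinguishing property — skin is not scales — holds for all the 'Accepted' cases and none of the 'Rejected' cases.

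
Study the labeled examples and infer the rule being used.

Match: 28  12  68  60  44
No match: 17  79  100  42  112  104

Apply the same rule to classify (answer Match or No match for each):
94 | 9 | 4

All 'Match' examples share one property — multiple of 4 AND at most 68 — and every 'No match' example lacks it.

No match, No match, Match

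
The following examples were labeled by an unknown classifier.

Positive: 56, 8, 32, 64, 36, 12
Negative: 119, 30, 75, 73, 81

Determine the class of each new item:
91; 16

Negative, Positive

The pattern is that an item is 'Positive' exactly when: multiple of 4.
91: 91 = 4·22 + 3 — lacks this property, so Negative. 16: 16 = 4·4 — checks out, so Positive.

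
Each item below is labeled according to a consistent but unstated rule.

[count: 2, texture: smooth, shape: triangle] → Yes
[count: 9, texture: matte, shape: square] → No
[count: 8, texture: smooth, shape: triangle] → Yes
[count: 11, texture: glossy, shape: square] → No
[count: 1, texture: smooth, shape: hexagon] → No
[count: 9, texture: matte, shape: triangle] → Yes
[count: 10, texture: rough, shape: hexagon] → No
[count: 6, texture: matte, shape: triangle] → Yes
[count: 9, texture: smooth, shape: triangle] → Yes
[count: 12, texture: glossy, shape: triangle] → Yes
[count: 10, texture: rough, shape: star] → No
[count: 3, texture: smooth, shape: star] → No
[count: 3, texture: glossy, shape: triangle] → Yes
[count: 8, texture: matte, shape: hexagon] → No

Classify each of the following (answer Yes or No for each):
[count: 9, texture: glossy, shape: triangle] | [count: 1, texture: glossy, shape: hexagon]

Yes, No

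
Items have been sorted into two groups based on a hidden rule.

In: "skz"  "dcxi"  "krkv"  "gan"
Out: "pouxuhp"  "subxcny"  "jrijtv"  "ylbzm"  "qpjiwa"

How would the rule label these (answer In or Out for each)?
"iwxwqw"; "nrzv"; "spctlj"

The simplest hypothesis consistent with all the labels is: length ≤ 4.
"iwxwqw" — length 6, hence Out. "nrzv" — length 4, hence In. "spctlj" — length 6, hence Out.

Out, In, Out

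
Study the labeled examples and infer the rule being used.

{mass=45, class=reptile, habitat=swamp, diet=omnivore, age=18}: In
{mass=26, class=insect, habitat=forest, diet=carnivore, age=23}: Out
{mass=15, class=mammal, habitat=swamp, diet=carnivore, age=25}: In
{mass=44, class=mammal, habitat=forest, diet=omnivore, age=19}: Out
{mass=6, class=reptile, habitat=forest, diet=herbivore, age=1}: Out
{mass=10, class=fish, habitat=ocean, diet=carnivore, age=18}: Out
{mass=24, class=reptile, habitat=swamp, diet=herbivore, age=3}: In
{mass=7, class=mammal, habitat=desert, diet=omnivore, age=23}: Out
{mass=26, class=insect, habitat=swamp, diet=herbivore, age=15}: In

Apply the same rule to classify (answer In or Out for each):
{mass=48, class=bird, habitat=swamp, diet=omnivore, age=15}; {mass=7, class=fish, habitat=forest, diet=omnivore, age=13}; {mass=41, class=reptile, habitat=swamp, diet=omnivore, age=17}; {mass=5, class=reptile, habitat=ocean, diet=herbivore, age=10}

In, Out, In, Out

Rule: habitat is swamp. This holds for each 'In' example and fails for each 'Out' one.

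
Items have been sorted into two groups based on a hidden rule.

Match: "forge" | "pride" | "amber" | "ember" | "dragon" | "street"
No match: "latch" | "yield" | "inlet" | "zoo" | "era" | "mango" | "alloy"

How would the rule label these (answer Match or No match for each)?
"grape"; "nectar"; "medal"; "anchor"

The rule appears to be: length ≥ 5 AND contains 'r'.
"grape": length 5, has 'r' — passes, so Match. "nectar": length 6, has 'r' — passes, so Match. "medal": length 5, no 'r' — does not fit, so No match. "anchor": length 6, has 'r' — passes, so Match.

Match, Match, No match, Match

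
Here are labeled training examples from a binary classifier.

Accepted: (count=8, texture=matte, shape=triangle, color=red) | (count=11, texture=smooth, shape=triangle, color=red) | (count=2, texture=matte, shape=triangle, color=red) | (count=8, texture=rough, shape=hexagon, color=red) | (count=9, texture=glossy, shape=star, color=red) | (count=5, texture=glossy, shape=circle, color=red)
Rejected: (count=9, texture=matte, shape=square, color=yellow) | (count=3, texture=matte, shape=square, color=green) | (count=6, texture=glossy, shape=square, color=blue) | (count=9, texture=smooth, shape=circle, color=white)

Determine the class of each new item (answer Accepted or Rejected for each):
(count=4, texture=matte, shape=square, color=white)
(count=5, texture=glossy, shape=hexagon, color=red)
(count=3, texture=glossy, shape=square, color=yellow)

Rejected, Accepted, Rejected

The classifier is using: color is red.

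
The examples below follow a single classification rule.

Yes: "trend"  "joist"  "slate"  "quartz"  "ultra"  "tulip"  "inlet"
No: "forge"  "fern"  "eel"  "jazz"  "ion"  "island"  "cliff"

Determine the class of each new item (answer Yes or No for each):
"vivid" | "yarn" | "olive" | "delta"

No, No, No, Yes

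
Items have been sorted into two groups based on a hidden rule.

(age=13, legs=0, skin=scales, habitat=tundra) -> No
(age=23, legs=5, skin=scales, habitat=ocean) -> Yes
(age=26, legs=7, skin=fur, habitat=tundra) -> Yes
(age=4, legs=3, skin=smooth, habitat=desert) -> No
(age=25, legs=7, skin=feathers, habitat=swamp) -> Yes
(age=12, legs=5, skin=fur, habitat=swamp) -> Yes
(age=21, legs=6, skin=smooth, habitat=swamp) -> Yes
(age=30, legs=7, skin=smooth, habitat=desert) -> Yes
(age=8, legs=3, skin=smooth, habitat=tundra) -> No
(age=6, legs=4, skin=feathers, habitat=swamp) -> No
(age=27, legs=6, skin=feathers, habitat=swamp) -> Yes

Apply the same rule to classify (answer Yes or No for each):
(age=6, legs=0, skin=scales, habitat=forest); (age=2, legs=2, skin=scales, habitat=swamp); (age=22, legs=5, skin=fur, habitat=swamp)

One predicate separates the groups cleanly: legs ≥ 5.
No: (age=6, legs=0, skin=scales, habitat=forest), since legs = 0.
No: (age=2, legs=2, skin=scales, habitat=swamp), since legs = 2.
Yes: (age=22, legs=5, skin=fur, habitat=swamp), since legs = 5.

No, No, Yes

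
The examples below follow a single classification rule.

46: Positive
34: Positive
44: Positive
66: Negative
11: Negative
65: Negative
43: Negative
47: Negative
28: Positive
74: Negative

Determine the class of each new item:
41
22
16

Negative, Positive, Positive

'Positive' ⟺ even AND at most 46.
41 — 41 is odd, 41 ≤ 46, hence Negative.
22 — 22 is even, 22 ≤ 46, hence Positive.
16 — 16 is even, 16 ≤ 46, hence Positive.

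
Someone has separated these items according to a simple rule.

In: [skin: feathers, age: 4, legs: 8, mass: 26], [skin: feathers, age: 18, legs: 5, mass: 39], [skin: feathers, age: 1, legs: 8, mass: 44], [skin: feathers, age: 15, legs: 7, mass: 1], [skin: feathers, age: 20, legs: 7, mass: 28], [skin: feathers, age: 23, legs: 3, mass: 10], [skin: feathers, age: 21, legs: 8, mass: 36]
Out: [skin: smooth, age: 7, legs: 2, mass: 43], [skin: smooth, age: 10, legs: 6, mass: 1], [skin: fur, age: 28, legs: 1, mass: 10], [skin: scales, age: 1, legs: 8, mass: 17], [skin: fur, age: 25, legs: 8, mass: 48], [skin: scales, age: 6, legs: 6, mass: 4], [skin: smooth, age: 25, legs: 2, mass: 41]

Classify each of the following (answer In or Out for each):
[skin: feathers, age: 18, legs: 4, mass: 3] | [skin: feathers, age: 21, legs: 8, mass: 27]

In, In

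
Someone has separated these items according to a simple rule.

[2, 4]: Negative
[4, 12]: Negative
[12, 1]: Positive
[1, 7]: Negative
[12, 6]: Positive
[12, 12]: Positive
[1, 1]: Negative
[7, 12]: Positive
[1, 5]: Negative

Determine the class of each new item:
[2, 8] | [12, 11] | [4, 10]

Negative, Positive, Negative

The simplest hypothesis consistent with all the labels is: first ≥ 5.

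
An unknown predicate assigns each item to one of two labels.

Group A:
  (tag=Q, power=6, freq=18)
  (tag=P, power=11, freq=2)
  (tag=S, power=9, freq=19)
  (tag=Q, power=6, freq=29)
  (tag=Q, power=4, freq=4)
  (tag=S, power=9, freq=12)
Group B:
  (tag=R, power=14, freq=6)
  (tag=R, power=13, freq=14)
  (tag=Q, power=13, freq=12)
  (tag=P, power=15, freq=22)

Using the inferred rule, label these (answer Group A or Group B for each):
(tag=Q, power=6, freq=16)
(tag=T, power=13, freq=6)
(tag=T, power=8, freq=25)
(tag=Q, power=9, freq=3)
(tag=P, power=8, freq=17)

One predicate separates the groups cleanly: power ≤ 11.
Group A: (tag=Q, power=6, freq=16), since power = 6. Group B: (tag=T, power=13, freq=6), since power = 13. Group A: (tag=T, power=8, freq=25), since power = 8. Group A: (tag=Q, power=9, freq=3), since power = 9. Group A: (tag=P, power=8, freq=17), since power = 8.

Group A, Group B, Group A, Group A, Group A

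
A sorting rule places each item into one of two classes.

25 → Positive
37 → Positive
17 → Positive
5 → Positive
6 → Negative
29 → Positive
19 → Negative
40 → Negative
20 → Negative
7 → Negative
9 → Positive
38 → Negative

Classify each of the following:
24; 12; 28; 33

Every 'Positive' example satisfies: ≡ 1 (mod 4). None of the 'Negative' examples do.

Negative, Negative, Negative, Positive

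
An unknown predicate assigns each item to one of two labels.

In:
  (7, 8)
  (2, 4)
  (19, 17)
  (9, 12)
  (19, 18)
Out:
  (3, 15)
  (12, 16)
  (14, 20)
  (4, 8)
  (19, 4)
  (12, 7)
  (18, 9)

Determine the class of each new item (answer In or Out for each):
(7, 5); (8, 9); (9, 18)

In, In, Out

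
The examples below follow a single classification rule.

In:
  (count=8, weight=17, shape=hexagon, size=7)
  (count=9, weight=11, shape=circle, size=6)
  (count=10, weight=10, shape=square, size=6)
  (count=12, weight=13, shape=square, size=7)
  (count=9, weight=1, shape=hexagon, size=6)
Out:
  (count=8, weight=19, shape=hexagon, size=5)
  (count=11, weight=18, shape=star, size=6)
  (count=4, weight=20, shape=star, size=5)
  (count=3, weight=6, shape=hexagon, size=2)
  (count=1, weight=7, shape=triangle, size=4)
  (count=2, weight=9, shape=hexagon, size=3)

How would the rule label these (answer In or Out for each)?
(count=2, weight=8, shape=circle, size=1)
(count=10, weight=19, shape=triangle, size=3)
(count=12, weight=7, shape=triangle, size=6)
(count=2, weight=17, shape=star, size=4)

The simplest hypothesis consistent with all the labels is: size ≥ 5 AND weight ≤ 17.
(count=2, weight=8, shape=circle, size=1): size = 1, weight = 8 — doesn't match, so Out. (count=10, weight=19, shape=triangle, size=3): size = 3, weight = 19 — doesn't match, so Out. (count=12, weight=7, shape=triangle, size=6): size = 6, weight = 7 — meets the rule, so In. (count=2, weight=17, shape=star, size=4): size = 4, weight = 17 — doesn't match, so Out.

Out, Out, In, Out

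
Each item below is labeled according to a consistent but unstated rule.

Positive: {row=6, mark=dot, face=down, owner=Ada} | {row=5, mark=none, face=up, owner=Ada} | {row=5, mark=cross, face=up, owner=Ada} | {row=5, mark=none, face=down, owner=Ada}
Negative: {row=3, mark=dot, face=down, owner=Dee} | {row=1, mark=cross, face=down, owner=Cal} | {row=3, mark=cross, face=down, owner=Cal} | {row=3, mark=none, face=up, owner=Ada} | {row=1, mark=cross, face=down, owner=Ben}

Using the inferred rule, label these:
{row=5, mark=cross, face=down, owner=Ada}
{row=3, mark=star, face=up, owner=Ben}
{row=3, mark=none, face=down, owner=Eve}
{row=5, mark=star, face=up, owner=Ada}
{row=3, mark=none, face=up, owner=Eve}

Positive, Negative, Negative, Positive, Negative

The common property of the 'Positive' items is: row ≥ 5. No 'Negative' item has it.
{row=5, mark=cross, face=down, owner=Ada}: row = 5, matches → Positive. {row=3, mark=star, face=up, owner=Ben}: row = 3, doesn't qualify → Negative. {row=3, mark=none, face=down, owner=Eve}: row = 3, doesn't qualify → Negative. {row=5, mark=star, face=up, owner=Ada}: row = 5, matches → Positive. {row=3, mark=none, face=up, owner=Eve}: row = 3, doesn't qualify → Negative.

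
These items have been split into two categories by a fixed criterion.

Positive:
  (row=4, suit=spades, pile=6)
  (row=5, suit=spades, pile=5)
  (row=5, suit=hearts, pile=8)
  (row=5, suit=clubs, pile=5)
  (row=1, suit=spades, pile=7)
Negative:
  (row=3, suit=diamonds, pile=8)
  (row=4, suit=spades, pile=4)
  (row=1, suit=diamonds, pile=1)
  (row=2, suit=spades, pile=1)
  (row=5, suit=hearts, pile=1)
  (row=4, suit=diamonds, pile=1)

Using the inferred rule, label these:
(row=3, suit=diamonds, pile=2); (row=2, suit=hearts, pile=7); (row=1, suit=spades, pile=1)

Negative, Positive, Negative

The rule appears to be: pile ≥ 5 AND row ≠ 3.
(row=3, suit=diamonds, pile=2): Negative (pile = 2, row = 3). (row=2, suit=hearts, pile=7): Positive (pile = 7, row = 2). (row=1, suit=spades, pile=1): Negative (pile = 1, row = 1).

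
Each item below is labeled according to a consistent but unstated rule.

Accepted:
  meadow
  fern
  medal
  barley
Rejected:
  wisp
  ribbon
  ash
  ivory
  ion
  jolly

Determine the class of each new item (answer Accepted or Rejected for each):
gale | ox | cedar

Accepted, Rejected, Accepted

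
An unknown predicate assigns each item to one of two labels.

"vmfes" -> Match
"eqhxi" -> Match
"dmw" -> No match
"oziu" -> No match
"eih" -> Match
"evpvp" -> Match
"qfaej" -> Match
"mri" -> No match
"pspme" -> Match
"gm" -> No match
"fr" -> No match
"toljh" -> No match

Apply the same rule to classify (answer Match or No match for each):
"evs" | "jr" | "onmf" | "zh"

A rule that fits every label: contains 'e' — true of each 'Match' example, false of each 'No match' one.
Match: "evs", since has 'e'. No match: "jr", since no 'e'. No match: "onmf", since no 'e'. No match: "zh", since no 'e'.

Match, No match, No match, No match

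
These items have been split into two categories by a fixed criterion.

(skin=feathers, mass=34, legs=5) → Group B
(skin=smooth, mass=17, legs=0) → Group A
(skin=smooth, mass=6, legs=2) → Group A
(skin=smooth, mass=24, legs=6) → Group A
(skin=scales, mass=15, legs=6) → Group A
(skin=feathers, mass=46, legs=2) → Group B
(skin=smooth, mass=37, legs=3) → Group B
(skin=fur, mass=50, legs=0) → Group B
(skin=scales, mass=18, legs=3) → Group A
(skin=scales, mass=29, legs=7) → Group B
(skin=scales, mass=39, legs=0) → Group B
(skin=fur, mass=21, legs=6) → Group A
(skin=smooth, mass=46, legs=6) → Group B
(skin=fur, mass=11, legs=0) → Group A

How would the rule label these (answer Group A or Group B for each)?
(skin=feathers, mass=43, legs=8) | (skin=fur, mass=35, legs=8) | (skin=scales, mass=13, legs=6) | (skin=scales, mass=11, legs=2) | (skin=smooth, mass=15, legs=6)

One predicate separates the groups cleanly: mass ≤ 24.

Group B, Group B, Group A, Group A, Group A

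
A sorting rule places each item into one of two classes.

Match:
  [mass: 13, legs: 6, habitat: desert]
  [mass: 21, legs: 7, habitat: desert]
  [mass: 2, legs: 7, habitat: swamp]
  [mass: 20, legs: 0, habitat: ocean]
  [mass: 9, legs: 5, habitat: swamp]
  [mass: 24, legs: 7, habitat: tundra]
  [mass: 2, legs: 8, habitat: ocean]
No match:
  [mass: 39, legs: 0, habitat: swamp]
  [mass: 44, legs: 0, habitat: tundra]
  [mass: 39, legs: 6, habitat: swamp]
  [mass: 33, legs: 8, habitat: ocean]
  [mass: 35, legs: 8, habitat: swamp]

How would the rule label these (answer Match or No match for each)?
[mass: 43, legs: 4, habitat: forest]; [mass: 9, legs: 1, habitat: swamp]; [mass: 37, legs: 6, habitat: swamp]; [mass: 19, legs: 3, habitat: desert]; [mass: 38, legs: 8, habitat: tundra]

No match, Match, No match, Match, No match

The rule appears to be: mass ≤ 24.
[mass: 43, legs: 4, habitat: forest]: mass = 43, does not fit → No match.
[mass: 9, legs: 1, habitat: swamp]: mass = 9, satisfies this → Match.
[mass: 37, legs: 6, habitat: swamp]: mass = 37, does not fit → No match.
[mass: 19, legs: 3, habitat: desert]: mass = 19, satisfies this → Match.
[mass: 38, legs: 8, habitat: tundra]: mass = 38, does not fit → No match.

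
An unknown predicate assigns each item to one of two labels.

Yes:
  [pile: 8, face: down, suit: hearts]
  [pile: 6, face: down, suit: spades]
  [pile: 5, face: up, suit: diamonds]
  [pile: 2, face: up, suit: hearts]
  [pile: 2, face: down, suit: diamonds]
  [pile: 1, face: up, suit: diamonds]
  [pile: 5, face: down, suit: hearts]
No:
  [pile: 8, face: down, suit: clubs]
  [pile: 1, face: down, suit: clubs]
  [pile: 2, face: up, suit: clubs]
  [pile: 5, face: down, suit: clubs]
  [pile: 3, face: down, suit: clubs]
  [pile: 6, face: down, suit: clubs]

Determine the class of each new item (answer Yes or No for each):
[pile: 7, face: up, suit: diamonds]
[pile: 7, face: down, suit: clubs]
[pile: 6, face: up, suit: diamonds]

Yes, No, Yes

All 'Yes' examples share one property — suit is not clubs — and every 'No' example lacks it.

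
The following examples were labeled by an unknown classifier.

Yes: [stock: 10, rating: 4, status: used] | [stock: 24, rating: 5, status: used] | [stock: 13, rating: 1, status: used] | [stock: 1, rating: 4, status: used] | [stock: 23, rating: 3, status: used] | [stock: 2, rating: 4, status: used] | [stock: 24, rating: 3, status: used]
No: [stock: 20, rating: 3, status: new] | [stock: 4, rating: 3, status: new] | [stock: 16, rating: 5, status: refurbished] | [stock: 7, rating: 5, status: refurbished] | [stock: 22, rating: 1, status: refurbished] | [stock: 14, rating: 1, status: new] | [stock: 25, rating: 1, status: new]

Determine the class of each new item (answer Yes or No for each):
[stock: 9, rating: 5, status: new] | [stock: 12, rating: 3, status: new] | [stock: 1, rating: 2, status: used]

No, No, Yes

'Yes' ⟺ status is used.
[stock: 9, rating: 5, status: new]: No (status is new). [stock: 12, rating: 3, status: new]: No (status is new). [stock: 1, rating: 2, status: used]: Yes (status is used).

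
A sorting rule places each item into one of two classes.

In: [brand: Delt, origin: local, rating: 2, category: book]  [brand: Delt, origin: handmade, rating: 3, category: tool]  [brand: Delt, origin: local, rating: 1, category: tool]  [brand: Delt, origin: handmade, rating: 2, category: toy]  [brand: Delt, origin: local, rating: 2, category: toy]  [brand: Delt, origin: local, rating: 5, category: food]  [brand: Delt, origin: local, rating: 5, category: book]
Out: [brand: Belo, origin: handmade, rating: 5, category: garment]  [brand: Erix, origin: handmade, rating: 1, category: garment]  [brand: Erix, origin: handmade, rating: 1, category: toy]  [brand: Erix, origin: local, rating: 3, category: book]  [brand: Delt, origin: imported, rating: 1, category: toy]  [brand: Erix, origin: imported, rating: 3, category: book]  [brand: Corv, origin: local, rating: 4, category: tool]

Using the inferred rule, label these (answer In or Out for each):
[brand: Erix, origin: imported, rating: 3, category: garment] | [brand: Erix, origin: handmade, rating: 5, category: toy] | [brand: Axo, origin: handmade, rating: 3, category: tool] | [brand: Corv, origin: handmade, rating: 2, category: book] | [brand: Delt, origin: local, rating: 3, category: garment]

Out, Out, Out, Out, In

The classifier is using: brand is Delt AND origin is not imported.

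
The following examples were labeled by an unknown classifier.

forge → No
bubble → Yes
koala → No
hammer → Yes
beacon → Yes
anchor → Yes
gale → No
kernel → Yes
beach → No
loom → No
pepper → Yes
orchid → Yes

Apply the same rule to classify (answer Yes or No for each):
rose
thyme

No, No

'Yes' ⟺ length 6.
rose — length 4, hence No. thyme — length 5, hence No.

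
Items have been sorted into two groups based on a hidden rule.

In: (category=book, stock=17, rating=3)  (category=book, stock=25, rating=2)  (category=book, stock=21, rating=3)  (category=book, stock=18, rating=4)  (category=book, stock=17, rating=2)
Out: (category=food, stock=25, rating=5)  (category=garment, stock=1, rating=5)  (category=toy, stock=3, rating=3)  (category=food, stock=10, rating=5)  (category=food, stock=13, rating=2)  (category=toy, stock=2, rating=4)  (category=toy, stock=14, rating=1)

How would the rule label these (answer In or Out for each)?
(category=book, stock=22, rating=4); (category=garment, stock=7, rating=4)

All 'In' examples share one property — category is book — and every 'Out' example lacks it.
In: (category=book, stock=22, rating=4), since category is book. Out: (category=garment, stock=7, rating=4), since category is garment.

In, Out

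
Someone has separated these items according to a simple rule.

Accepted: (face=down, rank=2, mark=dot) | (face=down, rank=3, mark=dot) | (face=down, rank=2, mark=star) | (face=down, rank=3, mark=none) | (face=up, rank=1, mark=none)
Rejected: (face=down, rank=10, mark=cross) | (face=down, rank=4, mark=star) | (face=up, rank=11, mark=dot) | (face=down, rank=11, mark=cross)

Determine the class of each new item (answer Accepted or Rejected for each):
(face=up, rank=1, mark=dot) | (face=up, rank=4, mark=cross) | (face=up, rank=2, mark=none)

Accepted, Rejected, Accepted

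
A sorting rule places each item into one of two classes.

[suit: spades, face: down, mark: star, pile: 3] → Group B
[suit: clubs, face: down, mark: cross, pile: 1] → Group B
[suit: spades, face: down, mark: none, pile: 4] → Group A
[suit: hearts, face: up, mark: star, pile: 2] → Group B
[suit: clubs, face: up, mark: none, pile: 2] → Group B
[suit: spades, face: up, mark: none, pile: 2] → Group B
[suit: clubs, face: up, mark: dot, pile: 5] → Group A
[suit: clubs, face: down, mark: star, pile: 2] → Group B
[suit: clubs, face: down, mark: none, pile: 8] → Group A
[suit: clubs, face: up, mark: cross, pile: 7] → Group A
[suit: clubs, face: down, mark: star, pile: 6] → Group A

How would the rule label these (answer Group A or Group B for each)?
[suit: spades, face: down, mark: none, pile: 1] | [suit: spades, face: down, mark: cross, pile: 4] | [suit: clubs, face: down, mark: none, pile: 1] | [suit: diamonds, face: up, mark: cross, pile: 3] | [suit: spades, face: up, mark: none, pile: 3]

Group B, Group A, Group B, Group B, Group B

Every 'Group A' example satisfies: pile ≥ 4. None of the 'Group B' examples do.
Group B: [suit: spades, face: down, mark: none, pile: 1], since pile = 1.
Group A: [suit: spades, face: down, mark: cross, pile: 4], since pile = 4.
Group B: [suit: clubs, face: down, mark: none, pile: 1], since pile = 1.
Group B: [suit: diamonds, face: up, mark: cross, pile: 3], since pile = 3.
Group B: [suit: spades, face: up, mark: none, pile: 3], since pile = 3.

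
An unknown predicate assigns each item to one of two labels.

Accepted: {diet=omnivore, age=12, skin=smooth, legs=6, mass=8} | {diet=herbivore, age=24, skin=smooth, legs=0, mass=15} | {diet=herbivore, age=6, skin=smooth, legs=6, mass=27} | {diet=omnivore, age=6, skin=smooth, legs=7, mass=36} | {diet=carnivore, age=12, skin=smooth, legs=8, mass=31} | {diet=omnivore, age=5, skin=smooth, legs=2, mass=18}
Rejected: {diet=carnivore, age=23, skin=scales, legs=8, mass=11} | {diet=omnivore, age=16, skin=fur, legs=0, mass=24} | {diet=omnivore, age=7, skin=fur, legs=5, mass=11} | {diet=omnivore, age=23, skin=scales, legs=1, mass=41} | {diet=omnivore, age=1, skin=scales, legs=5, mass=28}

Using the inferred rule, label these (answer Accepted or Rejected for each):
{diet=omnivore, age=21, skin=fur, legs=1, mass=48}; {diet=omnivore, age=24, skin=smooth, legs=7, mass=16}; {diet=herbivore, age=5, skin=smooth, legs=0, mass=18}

Rejected, Accepted, Accepted

The rule appears to be: skin is smooth.
{diet=omnivore, age=21, skin=fur, legs=1, mass=48}: skin is fur, doesn't match → Rejected. {diet=omnivore, age=24, skin=smooth, legs=7, mass=16}: skin is smooth, satisfies this → Accepted. {diet=herbivore, age=5, skin=smooth, legs=0, mass=18}: skin is smooth, satisfies this → Accepted.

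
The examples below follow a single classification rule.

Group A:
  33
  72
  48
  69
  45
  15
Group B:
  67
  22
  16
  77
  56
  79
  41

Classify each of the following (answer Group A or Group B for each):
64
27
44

Group B, Group A, Group B

All 'Group A' examples share one property — multiple of 3 — and every 'Group B' example lacks it.
64 → 64 = 3·21 + 1 → Group B. 27 → 27 = 3·9 → Group A. 44 → 44 = 3·14 + 2 → Group B.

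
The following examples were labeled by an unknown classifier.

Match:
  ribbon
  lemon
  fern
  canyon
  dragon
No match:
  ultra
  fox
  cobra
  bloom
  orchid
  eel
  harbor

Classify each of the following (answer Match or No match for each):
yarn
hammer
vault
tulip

Match, No match, No match, No match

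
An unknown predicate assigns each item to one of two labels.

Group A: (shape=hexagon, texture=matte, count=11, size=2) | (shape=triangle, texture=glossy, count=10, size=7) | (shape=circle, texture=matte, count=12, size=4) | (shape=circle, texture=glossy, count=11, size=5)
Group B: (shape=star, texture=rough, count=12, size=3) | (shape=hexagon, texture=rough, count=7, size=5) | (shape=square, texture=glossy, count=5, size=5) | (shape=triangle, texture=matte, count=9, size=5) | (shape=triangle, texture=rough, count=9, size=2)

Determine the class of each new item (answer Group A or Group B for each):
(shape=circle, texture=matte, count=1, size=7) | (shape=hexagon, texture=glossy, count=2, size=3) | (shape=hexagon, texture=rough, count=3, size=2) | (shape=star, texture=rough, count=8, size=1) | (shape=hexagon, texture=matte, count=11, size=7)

The pattern is that an item is 'Group A' exactly when: size ≠ 3 AND count ≥ 10.
Group B: (shape=circle, texture=matte, count=1, size=7), since size = 7, count = 1.
Group B: (shape=hexagon, texture=glossy, count=2, size=3), since size = 3, count = 2.
Group B: (shape=hexagon, texture=rough, count=3, size=2), since size = 2, count = 3.
Group B: (shape=star, texture=rough, count=8, size=1), since size = 1, count = 8.
Group A: (shape=hexagon, texture=matte, count=11, size=7), since size = 7, count = 11.

Group B, Group B, Group B, Group B, Group A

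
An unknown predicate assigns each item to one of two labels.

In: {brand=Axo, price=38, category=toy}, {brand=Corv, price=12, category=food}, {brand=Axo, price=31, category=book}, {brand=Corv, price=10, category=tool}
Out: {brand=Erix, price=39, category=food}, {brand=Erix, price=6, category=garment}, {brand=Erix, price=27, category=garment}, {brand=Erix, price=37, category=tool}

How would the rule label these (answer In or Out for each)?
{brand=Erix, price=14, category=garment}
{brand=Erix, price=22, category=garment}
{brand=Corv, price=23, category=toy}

Out, Out, In

The common property of the 'In' items is: brand is not Erix. No 'Out' item has it.
Out: {brand=Erix, price=14, category=garment}, since brand is Erix.
Out: {brand=Erix, price=22, category=garment}, since brand is Erix.
In: {brand=Corv, price=23, category=toy}, since brand is Corv.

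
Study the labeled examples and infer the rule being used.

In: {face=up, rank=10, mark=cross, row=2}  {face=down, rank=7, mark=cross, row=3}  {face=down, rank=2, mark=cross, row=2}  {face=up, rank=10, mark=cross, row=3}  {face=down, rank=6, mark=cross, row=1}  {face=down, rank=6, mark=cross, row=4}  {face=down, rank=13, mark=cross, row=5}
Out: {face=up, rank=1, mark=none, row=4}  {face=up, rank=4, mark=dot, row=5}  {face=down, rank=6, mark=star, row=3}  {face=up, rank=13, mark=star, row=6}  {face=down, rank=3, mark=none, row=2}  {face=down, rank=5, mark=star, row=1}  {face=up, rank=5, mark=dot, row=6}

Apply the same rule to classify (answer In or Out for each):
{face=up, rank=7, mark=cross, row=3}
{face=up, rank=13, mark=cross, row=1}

In, In

Rule: mark is cross. This holds for each 'In' example and fails for each 'Out' one.
{face=up, rank=7, mark=cross, row=3} → mark is cross → In.
{face=up, rank=13, mark=cross, row=1} → mark is cross → In.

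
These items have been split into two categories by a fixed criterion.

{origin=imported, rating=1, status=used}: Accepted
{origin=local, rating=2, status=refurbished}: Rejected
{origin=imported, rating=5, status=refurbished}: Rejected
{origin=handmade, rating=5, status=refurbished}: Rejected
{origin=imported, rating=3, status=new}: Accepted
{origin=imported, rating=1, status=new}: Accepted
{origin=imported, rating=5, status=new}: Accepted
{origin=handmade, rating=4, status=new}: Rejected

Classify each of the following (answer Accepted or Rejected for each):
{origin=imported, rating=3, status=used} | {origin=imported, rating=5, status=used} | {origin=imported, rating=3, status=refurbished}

Accepted, Accepted, Rejected

The pattern is that an item is 'Accepted' exactly when: status is not refurbished AND origin is imported.
{origin=imported, rating=3, status=used} — status is used, origin is imported, hence Accepted. {origin=imported, rating=5, status=used} — status is used, origin is imported, hence Accepted. {origin=imported, rating=3, status=refurbished} — status is refurbished, origin is imported, hence Rejected.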